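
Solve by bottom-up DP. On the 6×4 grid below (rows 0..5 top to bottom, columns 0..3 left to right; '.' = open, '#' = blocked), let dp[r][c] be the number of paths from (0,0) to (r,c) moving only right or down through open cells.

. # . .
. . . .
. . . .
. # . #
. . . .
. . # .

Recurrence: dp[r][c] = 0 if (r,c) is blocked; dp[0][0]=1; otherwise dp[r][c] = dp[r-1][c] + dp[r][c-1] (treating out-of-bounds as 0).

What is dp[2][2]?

r\c   0   1   2   3
  0   1   0   0   0
  1   1   1   1   1
  2   1   2   3   4
  3   1   0   3   0
  4   1   1   4   4
  5   1   2   0   4

3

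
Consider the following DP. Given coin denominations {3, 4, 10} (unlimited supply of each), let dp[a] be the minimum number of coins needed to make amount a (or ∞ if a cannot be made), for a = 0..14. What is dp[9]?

3

 a  0  1  2  3  4  5  6  7  8  9 10 11 12 13 14
dp  0  -  -  1  1  -  2  2  2  3  1  3  3  2  2
(- denotes ∞ / unreachable)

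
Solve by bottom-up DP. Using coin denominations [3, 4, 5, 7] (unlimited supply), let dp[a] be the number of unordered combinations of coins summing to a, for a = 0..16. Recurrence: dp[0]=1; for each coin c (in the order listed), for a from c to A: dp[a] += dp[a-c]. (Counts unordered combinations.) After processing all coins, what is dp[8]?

2

after  coin     0     1     2     3     4     5     6     7     8     9    10    11    12    13    14    15    16
          3     1     0     0     1     0     0     1     0     0     1     0     0     1     0     0     1     0
          4     1     0     0     1     1     0     1     1     1     1     1     1     2     1     1     2     2
          5     1     0     0     1     1     1     1     1     2     2     2     2     3     3     3     4     4
          7     1     0     0     1     1     1     1     2     2     2     3     3     4     4     5     6     6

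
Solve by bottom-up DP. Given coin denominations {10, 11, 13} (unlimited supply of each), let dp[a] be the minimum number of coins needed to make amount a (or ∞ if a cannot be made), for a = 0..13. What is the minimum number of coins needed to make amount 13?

1

 a  0  1  2  3  4  5  6  7  8  9 10 11 12 13
dp  0  -  -  -  -  -  -  -  -  -  1  1  -  1
(- denotes ∞ / unreachable)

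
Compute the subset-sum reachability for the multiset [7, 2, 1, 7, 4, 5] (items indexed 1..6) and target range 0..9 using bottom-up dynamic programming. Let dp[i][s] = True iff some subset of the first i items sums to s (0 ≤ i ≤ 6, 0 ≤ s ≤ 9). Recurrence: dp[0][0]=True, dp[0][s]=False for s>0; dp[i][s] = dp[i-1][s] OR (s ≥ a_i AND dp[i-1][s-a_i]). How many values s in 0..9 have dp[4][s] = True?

7

i\s   0   1   2   3   4   5   6   7   8   9
  0   T   F   F   F   F   F   F   F   F   F
  1   T   F   F   F   F   F   F   T   F   F
  2   T   F   T   F   F   F   F   T   F   T
  3   T   T   T   T   F   F   F   T   T   T
  4   T   T   T   T   F   F   F   T   T   T
  5   T   T   T   T   T   T   T   T   T   T
  6   T   T   T   T   T   T   T   T   T   T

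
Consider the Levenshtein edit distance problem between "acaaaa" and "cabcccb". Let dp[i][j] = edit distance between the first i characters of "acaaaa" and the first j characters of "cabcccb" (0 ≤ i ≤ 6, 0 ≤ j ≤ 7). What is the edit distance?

6

   ''  c  a  b  c  c  c  b
''  0  1  2  3  4  5  6  7
 a  1  1  1  2  3  4  5  6
 c  2  1  2  2  2  3  4  5
 a  3  2  1  2  3  3  4  5
 a  4  3  2  2  3  4  4  5
 a  5  4  3  3  3  4  5  5
 a  6  5  4  4  4  4  5  6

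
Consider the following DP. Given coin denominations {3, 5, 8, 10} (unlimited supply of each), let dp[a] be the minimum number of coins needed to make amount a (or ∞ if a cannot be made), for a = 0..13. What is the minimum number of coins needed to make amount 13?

 a  0  1  2  3  4  5  6  7  8  9 10 11 12 13
dp  0  -  -  1  -  1  2  -  1  3  1  2  4  2
(- denotes ∞ / unreachable)

2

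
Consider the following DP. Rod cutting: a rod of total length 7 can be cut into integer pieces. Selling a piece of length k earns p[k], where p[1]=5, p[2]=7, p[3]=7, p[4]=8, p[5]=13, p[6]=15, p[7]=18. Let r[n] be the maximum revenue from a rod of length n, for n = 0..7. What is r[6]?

30

   n    0    1    2    3    4    5    6    7
r[n]    0    5   10   15   20   25   30   35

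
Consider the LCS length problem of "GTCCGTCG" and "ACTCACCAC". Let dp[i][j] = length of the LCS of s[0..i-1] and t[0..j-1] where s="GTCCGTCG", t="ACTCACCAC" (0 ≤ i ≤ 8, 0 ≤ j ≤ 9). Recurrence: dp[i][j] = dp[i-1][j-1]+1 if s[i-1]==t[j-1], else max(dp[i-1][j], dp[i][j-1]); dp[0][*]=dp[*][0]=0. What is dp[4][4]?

   ''  A  C  T  C  A  C  C  A  C
''  0  0  0  0  0  0  0  0  0  0
 G  0  0  0  0  0  0  0  0  0  0
 T  0  0  0  1  1  1  1  1  1  1
 C  0  0  1  1  2  2  2  2  2  2
 C  0  0  1  1  2  2  3  3  3  3
 G  0  0  1  1  2  2  3  3  3  3
 T  0  0  1  2  2  2  3  3  3  3
 C  0  0  1  2  3  3  3  4  4  4
 G  0  0  1  2  3  3  3  4  4  4

2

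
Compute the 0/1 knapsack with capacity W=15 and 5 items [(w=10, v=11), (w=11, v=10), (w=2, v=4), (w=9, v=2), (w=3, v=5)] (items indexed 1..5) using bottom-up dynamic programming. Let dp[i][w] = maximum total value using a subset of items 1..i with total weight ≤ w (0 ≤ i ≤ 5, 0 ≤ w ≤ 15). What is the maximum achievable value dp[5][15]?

i\w   0   1   2   3   4   5   6   7   8   9  10  11  12  13  14  15
  0   0   0   0   0   0   0   0   0   0   0   0   0   0   0   0   0
  1   0   0   0   0   0   0   0   0   0   0  11  11  11  11  11  11
  2   0   0   0   0   0   0   0   0   0   0  11  11  11  11  11  11
  3   0   0   4   4   4   4   4   4   4   4  11  11  15  15  15  15
  4   0   0   4   4   4   4   4   4   4   4  11  11  15  15  15  15
  5   0   0   4   5   5   9   9   9   9   9  11  11  15  16  16  20

20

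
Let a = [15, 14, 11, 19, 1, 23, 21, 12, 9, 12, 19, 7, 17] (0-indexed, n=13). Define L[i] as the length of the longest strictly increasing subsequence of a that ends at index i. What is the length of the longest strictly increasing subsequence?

   i    0    1    2    3    4    5    6    7    8    9   10   11   12
a[i]   15   14   11   19    1   23   21   12    9   12   19    7   17
L[i]    1    1    1    2    1    3    3    2    2    3    4    2    4

4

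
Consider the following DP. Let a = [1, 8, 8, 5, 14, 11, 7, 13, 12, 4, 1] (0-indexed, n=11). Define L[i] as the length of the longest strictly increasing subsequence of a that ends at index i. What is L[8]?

   i    0    1    2    3    4    5    6    7    8    9   10
a[i]    1    8    8    5   14   11    7   13   12    4    1
L[i]    1    2    2    2    3    3    3    4    4    2    1

4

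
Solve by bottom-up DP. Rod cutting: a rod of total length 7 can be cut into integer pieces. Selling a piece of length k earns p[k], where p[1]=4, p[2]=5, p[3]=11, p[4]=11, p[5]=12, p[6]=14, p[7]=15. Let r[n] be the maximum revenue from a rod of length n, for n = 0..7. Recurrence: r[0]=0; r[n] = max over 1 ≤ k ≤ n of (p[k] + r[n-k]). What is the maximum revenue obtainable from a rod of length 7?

28

   n    0    1    2    3    4    5    6    7
r[n]    0    4    8   12   16   20   24   28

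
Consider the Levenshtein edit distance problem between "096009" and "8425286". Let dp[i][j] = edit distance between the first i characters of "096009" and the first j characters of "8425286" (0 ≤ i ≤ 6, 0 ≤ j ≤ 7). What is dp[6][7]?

7

   ''  8  4  2  5  2  8  6
''  0  1  2  3  4  5  6  7
 0  1  1  2  3  4  5  6  7
 9  2  2  2  3  4  5  6  7
 6  3  3  3  3  4  5  6  6
 0  4  4  4  4  4  5  6  7
 0  5  5  5  5  5  5  6  7
 9  6  6  6  6  6  6  6  7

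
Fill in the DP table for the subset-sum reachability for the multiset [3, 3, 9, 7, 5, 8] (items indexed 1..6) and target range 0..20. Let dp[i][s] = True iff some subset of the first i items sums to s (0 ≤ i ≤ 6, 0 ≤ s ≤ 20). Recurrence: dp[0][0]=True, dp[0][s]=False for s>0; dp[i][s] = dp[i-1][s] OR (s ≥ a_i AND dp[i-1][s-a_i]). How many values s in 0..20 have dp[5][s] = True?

18

i\s   0   1   2   3   4   5   6   7   8   9  10  11  12  13  14  15  16  17  18  19  20
  0   T   F   F   F   F   F   F   F   F   F   F   F   F   F   F   F   F   F   F   F   F
  1   T   F   F   T   F   F   F   F   F   F   F   F   F   F   F   F   F   F   F   F   F
  2   T   F   F   T   F   F   T   F   F   F   F   F   F   F   F   F   F   F   F   F   F
  3   T   F   F   T   F   F   T   F   F   T   F   F   T   F   F   T   F   F   F   F   F
  4   T   F   F   T   F   F   T   T   F   T   T   F   T   T   F   T   T   F   F   T   F
  5   T   F   F   T   F   T   T   T   T   T   T   T   T   T   T   T   T   T   T   T   T
  6   T   F   F   T   F   T   T   T   T   T   T   T   T   T   T   T   T   T   T   T   T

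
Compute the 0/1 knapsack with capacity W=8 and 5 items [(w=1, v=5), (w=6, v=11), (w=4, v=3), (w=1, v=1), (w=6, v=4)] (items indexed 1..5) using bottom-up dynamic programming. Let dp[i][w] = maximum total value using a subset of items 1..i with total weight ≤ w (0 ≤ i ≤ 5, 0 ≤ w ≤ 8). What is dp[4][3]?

i\w   0   1   2   3   4   5   6   7   8
  0   0   0   0   0   0   0   0   0   0
  1   0   5   5   5   5   5   5   5   5
  2   0   5   5   5   5   5  11  16  16
  3   0   5   5   5   5   8  11  16  16
  4   0   5   6   6   6   8  11  16  17
  5   0   5   6   6   6   8  11  16  17

6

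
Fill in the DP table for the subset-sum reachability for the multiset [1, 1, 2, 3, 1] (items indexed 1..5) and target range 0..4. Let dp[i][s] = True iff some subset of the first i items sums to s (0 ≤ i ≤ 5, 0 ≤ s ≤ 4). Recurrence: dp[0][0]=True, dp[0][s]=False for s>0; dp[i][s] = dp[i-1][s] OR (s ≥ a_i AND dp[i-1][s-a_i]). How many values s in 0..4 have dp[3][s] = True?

5

i\s   0   1   2   3   4
  0   T   F   F   F   F
  1   T   T   F   F   F
  2   T   T   T   F   F
  3   T   T   T   T   T
  4   T   T   T   T   T
  5   T   T   T   T   T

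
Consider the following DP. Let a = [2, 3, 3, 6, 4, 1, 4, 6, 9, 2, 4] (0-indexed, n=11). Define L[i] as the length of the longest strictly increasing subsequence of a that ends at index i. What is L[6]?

   i    0    1    2    3    4    5    6    7    8    9   10
a[i]    2    3    3    6    4    1    4    6    9    2    4
L[i]    1    2    2    3    3    1    3    4    5    2    3

3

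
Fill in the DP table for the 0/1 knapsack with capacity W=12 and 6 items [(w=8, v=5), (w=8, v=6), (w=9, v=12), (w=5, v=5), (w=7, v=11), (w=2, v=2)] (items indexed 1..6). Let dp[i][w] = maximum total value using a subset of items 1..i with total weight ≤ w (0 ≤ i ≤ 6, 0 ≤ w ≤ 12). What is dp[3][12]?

12

i\w   0   1   2   3   4   5   6   7   8   9  10  11  12
  0   0   0   0   0   0   0   0   0   0   0   0   0   0
  1   0   0   0   0   0   0   0   0   5   5   5   5   5
  2   0   0   0   0   0   0   0   0   6   6   6   6   6
  3   0   0   0   0   0   0   0   0   6  12  12  12  12
  4   0   0   0   0   0   5   5   5   6  12  12  12  12
  5   0   0   0   0   0   5   5  11  11  12  12  12  16
  6   0   0   2   2   2   5   5  11  11  13  13  14  16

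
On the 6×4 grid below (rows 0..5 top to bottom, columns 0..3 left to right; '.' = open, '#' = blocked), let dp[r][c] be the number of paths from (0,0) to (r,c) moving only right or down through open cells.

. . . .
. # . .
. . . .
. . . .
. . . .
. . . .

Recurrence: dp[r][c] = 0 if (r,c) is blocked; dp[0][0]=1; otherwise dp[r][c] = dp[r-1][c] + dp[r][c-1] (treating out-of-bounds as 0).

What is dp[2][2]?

r\c   0   1   2   3
  0   1   1   1   1
  1   1   0   1   2
  2   1   1   2   4
  3   1   2   4   8
  4   1   3   7  15
  5   1   4  11  26

2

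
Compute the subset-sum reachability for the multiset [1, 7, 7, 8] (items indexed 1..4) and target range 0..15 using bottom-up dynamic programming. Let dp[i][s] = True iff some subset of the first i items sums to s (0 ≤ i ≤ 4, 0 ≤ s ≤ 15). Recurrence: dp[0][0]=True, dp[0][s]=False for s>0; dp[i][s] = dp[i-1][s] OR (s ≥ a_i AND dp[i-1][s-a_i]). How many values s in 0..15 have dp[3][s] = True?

6

i\s   0   1   2   3   4   5   6   7   8   9  10  11  12  13  14  15
  0   T   F   F   F   F   F   F   F   F   F   F   F   F   F   F   F
  1   T   T   F   F   F   F   F   F   F   F   F   F   F   F   F   F
  2   T   T   F   F   F   F   F   T   T   F   F   F   F   F   F   F
  3   T   T   F   F   F   F   F   T   T   F   F   F   F   F   T   T
  4   T   T   F   F   F   F   F   T   T   T   F   F   F   F   T   T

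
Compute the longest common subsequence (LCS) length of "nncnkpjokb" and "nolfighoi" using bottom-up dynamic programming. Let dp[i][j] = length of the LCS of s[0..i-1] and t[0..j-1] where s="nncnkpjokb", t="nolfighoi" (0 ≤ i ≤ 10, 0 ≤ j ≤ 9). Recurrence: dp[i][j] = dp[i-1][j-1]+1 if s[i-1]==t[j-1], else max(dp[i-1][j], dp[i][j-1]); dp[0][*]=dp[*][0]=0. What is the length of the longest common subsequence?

2

   ''  n  o  l  f  i  g  h  o  i
''  0  0  0  0  0  0  0  0  0  0
 n  0  1  1  1  1  1  1  1  1  1
 n  0  1  1  1  1  1  1  1  1  1
 c  0  1  1  1  1  1  1  1  1  1
 n  0  1  1  1  1  1  1  1  1  1
 k  0  1  1  1  1  1  1  1  1  1
 p  0  1  1  1  1  1  1  1  1  1
 j  0  1  1  1  1  1  1  1  1  1
 o  0  1  2  2  2  2  2  2  2  2
 k  0  1  2  2  2  2  2  2  2  2
 b  0  1  2  2  2  2  2  2  2  2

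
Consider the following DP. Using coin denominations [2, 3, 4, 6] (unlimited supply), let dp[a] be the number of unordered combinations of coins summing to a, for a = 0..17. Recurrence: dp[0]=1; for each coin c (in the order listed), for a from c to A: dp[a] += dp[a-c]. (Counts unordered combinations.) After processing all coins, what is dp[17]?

13

after  coin     0     1     2     3     4     5     6     7     8     9    10    11    12    13    14    15    16    17
          2     1     0     1     0     1     0     1     0     1     0     1     0     1     0     1     0     1     0
          3     1     0     1     1     1     1     2     1     2     2     2     2     3     2     3     3     3     3
          4     1     0     1     1     2     1     3     2     4     3     5     4     7     5     8     7    10     8
          6     1     0     1     1     2     1     4     2     5     4     7     5    11     7    13    11    17    13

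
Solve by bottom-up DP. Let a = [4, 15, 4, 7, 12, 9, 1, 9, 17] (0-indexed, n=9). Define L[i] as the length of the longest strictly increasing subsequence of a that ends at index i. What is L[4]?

3

   i    0    1    2    3    4    5    6    7    8
a[i]    4   15    4    7   12    9    1    9   17
L[i]    1    2    1    2    3    3    1    3    4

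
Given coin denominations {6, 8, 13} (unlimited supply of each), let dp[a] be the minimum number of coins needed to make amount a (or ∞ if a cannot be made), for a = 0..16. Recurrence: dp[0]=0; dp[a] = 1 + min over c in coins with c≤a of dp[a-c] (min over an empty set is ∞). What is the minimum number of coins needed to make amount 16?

 a  0  1  2  3  4  5  6  7  8  9 10 11 12 13 14 15 16
dp  0  -  -  -  -  -  1  -  1  -  -  -  2  1  2  -  2
(- denotes ∞ / unreachable)

2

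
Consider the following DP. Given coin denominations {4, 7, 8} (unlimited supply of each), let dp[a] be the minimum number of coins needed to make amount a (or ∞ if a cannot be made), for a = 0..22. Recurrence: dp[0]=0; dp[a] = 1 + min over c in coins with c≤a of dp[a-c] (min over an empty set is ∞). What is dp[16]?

 a  0  1  2  3  4  5  6  7  8  9 10 11 12 13 14 15 16 17 18 19 20 21 22
dp  0  -  -  -  1  -  -  1  1  -  -  2  2  -  2  2  2  -  3  3  3  3  3
(- denotes ∞ / unreachable)

2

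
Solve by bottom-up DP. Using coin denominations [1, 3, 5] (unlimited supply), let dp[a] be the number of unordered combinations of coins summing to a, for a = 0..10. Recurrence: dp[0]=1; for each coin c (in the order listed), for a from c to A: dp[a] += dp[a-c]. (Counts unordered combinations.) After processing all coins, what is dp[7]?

4

after  coin     0     1     2     3     4     5     6     7     8     9    10
          1     1     1     1     1     1     1     1     1     1     1     1
          3     1     1     1     2     2     2     3     3     3     4     4
          5     1     1     1     2     2     3     4     4     5     6     7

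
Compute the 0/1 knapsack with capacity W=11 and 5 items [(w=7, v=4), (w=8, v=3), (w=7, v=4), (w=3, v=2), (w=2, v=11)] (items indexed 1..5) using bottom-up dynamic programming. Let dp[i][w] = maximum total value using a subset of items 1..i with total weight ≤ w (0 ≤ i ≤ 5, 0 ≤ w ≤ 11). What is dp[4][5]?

2

i\w   0   1   2   3   4   5   6   7   8   9  10  11
  0   0   0   0   0   0   0   0   0   0   0   0   0
  1   0   0   0   0   0   0   0   4   4   4   4   4
  2   0   0   0   0   0   0   0   4   4   4   4   4
  3   0   0   0   0   0   0   0   4   4   4   4   4
  4   0   0   0   2   2   2   2   4   4   4   6   6
  5   0   0  11  11  11  13  13  13  13  15  15  15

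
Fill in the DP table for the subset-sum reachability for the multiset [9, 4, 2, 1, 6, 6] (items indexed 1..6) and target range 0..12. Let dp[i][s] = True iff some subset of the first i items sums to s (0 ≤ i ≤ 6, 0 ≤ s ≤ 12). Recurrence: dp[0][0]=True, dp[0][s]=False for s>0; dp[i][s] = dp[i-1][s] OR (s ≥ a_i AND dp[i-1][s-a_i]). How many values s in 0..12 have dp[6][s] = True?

13

i\s   0   1   2   3   4   5   6   7   8   9  10  11  12
  0   T   F   F   F   F   F   F   F   F   F   F   F   F
  1   T   F   F   F   F   F   F   F   F   T   F   F   F
  2   T   F   F   F   T   F   F   F   F   T   F   F   F
  3   T   F   T   F   T   F   T   F   F   T   F   T   F
  4   T   T   T   T   T   T   T   T   F   T   T   T   T
  5   T   T   T   T   T   T   T   T   T   T   T   T   T
  6   T   T   T   T   T   T   T   T   T   T   T   T   T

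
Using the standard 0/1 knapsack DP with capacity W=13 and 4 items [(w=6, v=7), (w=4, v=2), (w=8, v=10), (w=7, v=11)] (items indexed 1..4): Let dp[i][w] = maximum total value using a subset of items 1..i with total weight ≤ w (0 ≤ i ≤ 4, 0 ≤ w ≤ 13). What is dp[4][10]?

i\w   0   1   2   3   4   5   6   7   8   9  10  11  12  13
  0   0   0   0   0   0   0   0   0   0   0   0   0   0   0
  1   0   0   0   0   0   0   7   7   7   7   7   7   7   7
  2   0   0   0   0   2   2   7   7   7   7   9   9   9   9
  3   0   0   0   0   2   2   7   7  10  10  10  10  12  12
  4   0   0   0   0   2   2   7  11  11  11  11  13  13  18

11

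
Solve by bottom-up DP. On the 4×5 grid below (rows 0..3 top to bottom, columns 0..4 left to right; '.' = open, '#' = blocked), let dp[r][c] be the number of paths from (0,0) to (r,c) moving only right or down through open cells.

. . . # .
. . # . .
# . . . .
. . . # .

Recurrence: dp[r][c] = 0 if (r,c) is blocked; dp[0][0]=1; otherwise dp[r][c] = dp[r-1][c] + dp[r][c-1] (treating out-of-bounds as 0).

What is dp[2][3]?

r\c   0   1   2   3   4
  0   1   1   1   0   0
  1   1   2   0   0   0
  2   0   2   2   2   2
  3   0   2   4   0   2

2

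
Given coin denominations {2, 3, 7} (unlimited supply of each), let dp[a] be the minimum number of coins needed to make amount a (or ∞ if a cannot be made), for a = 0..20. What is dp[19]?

 a  0  1  2  3  4  5  6  7  8  9 10 11 12 13 14 15 16 17 18 19 20
dp  0  -  1  1  2  2  2  1  3  2  2  3  3  3  2  4  3  3  4  4  4
(- denotes ∞ / unreachable)

4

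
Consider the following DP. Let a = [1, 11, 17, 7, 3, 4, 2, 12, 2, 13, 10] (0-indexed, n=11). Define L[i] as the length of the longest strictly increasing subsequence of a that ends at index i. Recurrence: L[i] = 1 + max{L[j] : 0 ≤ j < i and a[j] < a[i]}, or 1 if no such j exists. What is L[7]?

4

   i    0    1    2    3    4    5    6    7    8    9   10
a[i]    1   11   17    7    3    4    2   12    2   13   10
L[i]    1    2    3    2    2    3    2    4    2    5    4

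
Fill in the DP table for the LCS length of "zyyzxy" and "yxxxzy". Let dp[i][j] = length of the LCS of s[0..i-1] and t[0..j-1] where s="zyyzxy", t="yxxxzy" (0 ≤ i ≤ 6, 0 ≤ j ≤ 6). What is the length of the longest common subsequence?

   ''  y  x  x  x  z  y
''  0  0  0  0  0  0  0
 z  0  0  0  0  0  1  1
 y  0  1  1  1  1  1  2
 y  0  1  1  1  1  1  2
 z  0  1  1  1  1  2  2
 x  0  1  2  2  2  2  2
 y  0  1  2  2  2  2  3

3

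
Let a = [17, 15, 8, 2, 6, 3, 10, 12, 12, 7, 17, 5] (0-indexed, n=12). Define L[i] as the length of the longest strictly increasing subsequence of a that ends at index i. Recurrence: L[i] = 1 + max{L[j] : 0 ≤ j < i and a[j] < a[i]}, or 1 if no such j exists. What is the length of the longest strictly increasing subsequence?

   i    0    1    2    3    4    5    6    7    8    9   10   11
a[i]   17   15    8    2    6    3   10   12   12    7   17    5
L[i]    1    1    1    1    2    2    3    4    4    3    5    3

5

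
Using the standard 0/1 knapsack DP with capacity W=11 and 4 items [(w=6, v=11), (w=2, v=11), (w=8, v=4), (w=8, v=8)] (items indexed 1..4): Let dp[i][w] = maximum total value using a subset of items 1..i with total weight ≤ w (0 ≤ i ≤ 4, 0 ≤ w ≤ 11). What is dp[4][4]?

i\w   0   1   2   3   4   5   6   7   8   9  10  11
  0   0   0   0   0   0   0   0   0   0   0   0   0
  1   0   0   0   0   0   0  11  11  11  11  11  11
  2   0   0  11  11  11  11  11  11  22  22  22  22
  3   0   0  11  11  11  11  11  11  22  22  22  22
  4   0   0  11  11  11  11  11  11  22  22  22  22

11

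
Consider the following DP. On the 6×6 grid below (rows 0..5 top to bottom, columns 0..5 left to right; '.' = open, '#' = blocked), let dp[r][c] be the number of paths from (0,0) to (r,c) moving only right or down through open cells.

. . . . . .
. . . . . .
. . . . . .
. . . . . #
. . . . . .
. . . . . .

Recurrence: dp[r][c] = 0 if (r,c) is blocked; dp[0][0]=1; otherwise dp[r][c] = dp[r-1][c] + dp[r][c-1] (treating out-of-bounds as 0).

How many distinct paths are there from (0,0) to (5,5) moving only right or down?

196

r\c   0   1   2   3   4   5
  0   1   1   1   1   1   1
  1   1   2   3   4   5   6
  2   1   3   6  10  15  21
  3   1   4  10  20  35   0
  4   1   5  15  35  70  70
  5   1   6  21  56 126 196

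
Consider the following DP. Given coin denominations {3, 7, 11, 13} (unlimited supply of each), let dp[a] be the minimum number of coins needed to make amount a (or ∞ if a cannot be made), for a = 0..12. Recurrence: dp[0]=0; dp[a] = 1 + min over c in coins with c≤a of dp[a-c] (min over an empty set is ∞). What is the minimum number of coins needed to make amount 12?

 a  0  1  2  3  4  5  6  7  8  9 10 11 12
dp  0  -  -  1  -  -  2  1  -  3  2  1  4
(- denotes ∞ / unreachable)

4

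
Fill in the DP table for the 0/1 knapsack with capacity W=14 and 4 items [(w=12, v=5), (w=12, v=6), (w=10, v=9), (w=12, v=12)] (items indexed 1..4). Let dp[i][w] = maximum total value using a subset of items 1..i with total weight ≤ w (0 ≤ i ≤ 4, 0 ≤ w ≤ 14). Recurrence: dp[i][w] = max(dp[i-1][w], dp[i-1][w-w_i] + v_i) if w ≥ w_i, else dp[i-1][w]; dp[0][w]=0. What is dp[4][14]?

i\w   0   1   2   3   4   5   6   7   8   9  10  11  12  13  14
  0   0   0   0   0   0   0   0   0   0   0   0   0   0   0   0
  1   0   0   0   0   0   0   0   0   0   0   0   0   5   5   5
  2   0   0   0   0   0   0   0   0   0   0   0   0   6   6   6
  3   0   0   0   0   0   0   0   0   0   0   9   9   9   9   9
  4   0   0   0   0   0   0   0   0   0   0   9   9  12  12  12

12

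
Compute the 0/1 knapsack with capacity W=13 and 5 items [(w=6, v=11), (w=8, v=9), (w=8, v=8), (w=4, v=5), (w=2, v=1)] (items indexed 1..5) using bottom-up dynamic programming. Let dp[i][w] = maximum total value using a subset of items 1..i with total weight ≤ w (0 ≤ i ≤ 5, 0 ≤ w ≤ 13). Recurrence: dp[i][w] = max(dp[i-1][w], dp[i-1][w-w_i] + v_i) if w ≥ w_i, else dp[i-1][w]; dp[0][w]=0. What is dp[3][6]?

11

i\w   0   1   2   3   4   5   6   7   8   9  10  11  12  13
  0   0   0   0   0   0   0   0   0   0   0   0   0   0   0
  1   0   0   0   0   0   0  11  11  11  11  11  11  11  11
  2   0   0   0   0   0   0  11  11  11  11  11  11  11  11
  3   0   0   0   0   0   0  11  11  11  11  11  11  11  11
  4   0   0   0   0   5   5  11  11  11  11  16  16  16  16
  5   0   0   1   1   5   5  11  11  12  12  16  16  17  17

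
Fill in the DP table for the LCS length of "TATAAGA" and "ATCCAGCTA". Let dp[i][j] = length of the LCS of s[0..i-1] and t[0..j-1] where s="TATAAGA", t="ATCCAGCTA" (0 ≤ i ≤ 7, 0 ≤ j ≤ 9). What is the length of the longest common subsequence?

5

   ''  A  T  C  C  A  G  C  T  A
''  0  0  0  0  0  0  0  0  0  0
 T  0  0  1  1  1  1  1  1  1  1
 A  0  1  1  1  1  2  2  2  2  2
 T  0  1  2  2  2  2  2  2  3  3
 A  0  1  2  2  2  3  3  3  3  4
 A  0  1  2  2  2  3  3  3  3  4
 G  0  1  2  2  2  3  4  4  4  4
 A  0  1  2  2  2  3  4  4  4  5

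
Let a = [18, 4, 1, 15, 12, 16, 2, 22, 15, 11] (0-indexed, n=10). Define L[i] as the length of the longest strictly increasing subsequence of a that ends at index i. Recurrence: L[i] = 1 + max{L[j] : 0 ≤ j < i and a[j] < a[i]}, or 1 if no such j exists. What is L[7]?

   i    0    1    2    3    4    5    6    7    8    9
a[i]   18    4    1   15   12   16    2   22   15   11
L[i]    1    1    1    2    2    3    2    4    3    3

4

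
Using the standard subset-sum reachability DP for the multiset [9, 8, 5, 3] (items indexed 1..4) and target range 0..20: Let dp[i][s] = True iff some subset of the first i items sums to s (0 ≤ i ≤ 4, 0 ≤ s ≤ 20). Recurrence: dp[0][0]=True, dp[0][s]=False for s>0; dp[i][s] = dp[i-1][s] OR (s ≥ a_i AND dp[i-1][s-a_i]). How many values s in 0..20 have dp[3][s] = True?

7

i\s   0   1   2   3   4   5   6   7   8   9  10  11  12  13  14  15  16  17  18  19  20
  0   T   F   F   F   F   F   F   F   F   F   F   F   F   F   F   F   F   F   F   F   F
  1   T   F   F   F   F   F   F   F   F   T   F   F   F   F   F   F   F   F   F   F   F
  2   T   F   F   F   F   F   F   F   T   T   F   F   F   F   F   F   F   T   F   F   F
  3   T   F   F   F   F   T   F   F   T   T   F   F   F   T   T   F   F   T   F   F   F
  4   T   F   F   T   F   T   F   F   T   T   F   T   T   T   T   F   T   T   F   F   T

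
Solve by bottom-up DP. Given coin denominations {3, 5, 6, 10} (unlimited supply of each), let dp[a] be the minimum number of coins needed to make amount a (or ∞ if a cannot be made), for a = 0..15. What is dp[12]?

2

 a  0  1  2  3  4  5  6  7  8  9 10 11 12 13 14 15
dp  0  -  -  1  -  1  1  -  2  2  1  2  2  2  3  2
(- denotes ∞ / unreachable)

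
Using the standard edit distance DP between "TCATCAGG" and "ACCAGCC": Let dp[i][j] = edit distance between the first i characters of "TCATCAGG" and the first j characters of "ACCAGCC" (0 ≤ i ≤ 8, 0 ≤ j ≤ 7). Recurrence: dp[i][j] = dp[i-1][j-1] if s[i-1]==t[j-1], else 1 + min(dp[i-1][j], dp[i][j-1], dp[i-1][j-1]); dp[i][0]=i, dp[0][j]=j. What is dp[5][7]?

   ''  A  C  C  A  G  C  C
''  0  1  2  3  4  5  6  7
 T  1  1  2  3  4  5  6  7
 C  2  2  1  2  3  4  5  6
 A  3  2  2  2  2  3  4  5
 T  4  3  3  3  3  3  4  5
 C  5  4  3  3  4  4  3  4
 A  6  5  4  4  3  4  4  4
 G  7  6  5  5  4  3  4  5
 G  8  7  6  6  5  4  4  5

4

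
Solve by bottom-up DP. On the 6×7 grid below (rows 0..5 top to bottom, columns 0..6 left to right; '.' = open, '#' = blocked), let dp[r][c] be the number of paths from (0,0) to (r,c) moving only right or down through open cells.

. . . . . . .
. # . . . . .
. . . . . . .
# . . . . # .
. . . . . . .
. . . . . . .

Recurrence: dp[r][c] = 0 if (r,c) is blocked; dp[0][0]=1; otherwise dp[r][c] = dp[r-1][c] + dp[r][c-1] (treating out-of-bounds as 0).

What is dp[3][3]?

r\c   0   1   2   3   4   5   6
  0   1   1   1   1   1   1   1
  1   1   0   1   2   3   4   5
  2   1   1   2   4   7  11  16
  3   0   1   3   7  14   0  16
  4   0   1   4  11  25  25  41
  5   0   1   5  16  41  66 107

7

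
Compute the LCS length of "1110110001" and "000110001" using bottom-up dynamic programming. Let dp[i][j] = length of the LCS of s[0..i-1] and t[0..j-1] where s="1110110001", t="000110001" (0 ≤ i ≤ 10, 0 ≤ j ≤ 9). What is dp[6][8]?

3

   ''  0  0  0  1  1  0  0  0  1
''  0  0  0  0  0  0  0  0  0  0
 1  0  0  0  0  1  1  1  1  1  1
 1  0  0  0  0  1  2  2  2  2  2
 1  0  0  0  0  1  2  2  2  2  3
 0  0  1  1  1  1  2  3  3  3  3
 1  0  1  1  1  2  2  3  3  3  4
 1  0  1  1  1  2  3  3  3  3  4
 0  0  1  2  2  2  3  4  4  4  4
 0  0  1  2  3  3  3  4  5  5  5
 0  0  1  2  3  3  3  4  5  6  6
 1  0  1  2  3  4  4  4  5  6  7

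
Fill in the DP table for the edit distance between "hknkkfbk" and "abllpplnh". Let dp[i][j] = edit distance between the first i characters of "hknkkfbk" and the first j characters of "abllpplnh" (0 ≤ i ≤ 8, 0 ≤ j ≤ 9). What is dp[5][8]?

8

   ''  a  b  l  l  p  p  l  n  h
''  0  1  2  3  4  5  6  7  8  9
 h  1  1  2  3  4  5  6  7  8  8
 k  2  2  2  3  4  5  6  7  8  9
 n  3  3  3  3  4  5  6  7  7  8
 k  4  4  4  4  4  5  6  7  8  8
 k  5  5  5  5  5  5  6  7  8  9
 f  6  6  6  6  6  6  6  7  8  9
 b  7  7  6  7  7  7  7  7  8  9
 k  8  8  7  7  8  8  8  8  8  9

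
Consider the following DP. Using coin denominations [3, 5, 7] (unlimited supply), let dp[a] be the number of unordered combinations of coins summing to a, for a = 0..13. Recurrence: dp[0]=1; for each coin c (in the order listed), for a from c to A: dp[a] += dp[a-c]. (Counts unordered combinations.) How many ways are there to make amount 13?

2

after  coin     0     1     2     3     4     5     6     7     8     9    10    11    12    13
          3     1     0     0     1     0     0     1     0     0     1     0     0     1     0
          5     1     0     0     1     0     1     1     0     1     1     1     1     1     1
          7     1     0     0     1     0     1     1     1     1     1     2     1     2     2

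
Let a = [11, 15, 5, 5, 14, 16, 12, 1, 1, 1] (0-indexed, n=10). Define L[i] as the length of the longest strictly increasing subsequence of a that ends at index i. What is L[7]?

   i    0    1    2    3    4    5    6    7    8    9
a[i]   11   15    5    5   14   16   12    1    1    1
L[i]    1    2    1    1    2    3    2    1    1    1

1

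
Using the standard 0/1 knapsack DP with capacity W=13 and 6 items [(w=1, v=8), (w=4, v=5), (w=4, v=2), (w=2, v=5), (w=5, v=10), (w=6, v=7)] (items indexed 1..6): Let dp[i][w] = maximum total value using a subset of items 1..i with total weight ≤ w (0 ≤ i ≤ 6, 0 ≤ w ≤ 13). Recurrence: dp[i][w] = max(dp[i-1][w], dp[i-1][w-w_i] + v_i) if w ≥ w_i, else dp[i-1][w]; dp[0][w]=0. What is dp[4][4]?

i\w   0   1   2   3   4   5   6   7   8   9  10  11  12  13
  0   0   0   0   0   0   0   0   0   0   0   0   0   0   0
  1   0   8   8   8   8   8   8   8   8   8   8   8   8   8
  2   0   8   8   8   8  13  13  13  13  13  13  13  13  13
  3   0   8   8   8   8  13  13  13  13  15  15  15  15  15
  4   0   8   8  13  13  13  13  18  18  18  18  20  20  20
  5   0   8   8  13  13  13  18  18  23  23  23  23  28  28
  6   0   8   8  13  13  13  18  18  23  23  23  23  28  28

13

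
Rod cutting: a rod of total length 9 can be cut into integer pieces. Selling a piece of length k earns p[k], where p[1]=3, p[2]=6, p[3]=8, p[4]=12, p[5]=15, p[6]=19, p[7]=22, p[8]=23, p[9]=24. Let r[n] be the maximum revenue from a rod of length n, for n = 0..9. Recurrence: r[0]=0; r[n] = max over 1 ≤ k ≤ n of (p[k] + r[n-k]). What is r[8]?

   n    0    1    2    3    4    5    6    7    8    9
r[n]    0    3    6    9   12   15   19   22   25   28

25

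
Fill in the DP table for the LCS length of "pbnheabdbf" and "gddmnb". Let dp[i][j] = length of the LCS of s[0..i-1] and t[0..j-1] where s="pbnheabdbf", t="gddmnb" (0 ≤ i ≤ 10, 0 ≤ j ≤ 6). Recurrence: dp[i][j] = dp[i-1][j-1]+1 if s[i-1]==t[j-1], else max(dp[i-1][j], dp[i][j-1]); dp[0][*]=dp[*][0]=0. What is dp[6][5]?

1

   ''  g  d  d  m  n  b
''  0  0  0  0  0  0  0
 p  0  0  0  0  0  0  0
 b  0  0  0  0  0  0  1
 n  0  0  0  0  0  1  1
 h  0  0  0  0  0  1  1
 e  0  0  0  0  0  1  1
 a  0  0  0  0  0  1  1
 b  0  0  0  0  0  1  2
 d  0  0  1  1  1  1  2
 b  0  0  1  1  1  1  2
 f  0  0  1  1  1  1  2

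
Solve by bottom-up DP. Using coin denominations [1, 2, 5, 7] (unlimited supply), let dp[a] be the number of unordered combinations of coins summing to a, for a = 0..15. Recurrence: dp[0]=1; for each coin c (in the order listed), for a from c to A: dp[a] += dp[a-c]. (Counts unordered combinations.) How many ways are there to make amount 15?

after  coin     0     1     2     3     4     5     6     7     8     9    10    11    12    13    14    15
          1     1     1     1     1     1     1     1     1     1     1     1     1     1     1     1     1
          2     1     1     2     2     3     3     4     4     5     5     6     6     7     7     8     8
          5     1     1     2     2     3     4     5     6     7     8    10    11    13    14    16    18
          7     1     1     2     2     3     4     5     7     8    10    12    14    17    19    23    26

26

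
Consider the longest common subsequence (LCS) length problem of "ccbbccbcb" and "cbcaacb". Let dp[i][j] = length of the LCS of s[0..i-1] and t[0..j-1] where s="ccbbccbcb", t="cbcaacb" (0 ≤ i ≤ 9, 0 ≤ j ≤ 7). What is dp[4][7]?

3

   ''  c  b  c  a  a  c  b
''  0  0  0  0  0  0  0  0
 c  0  1  1  1  1  1  1  1
 c  0  1  1  2  2  2  2  2
 b  0  1  2  2  2  2  2  3
 b  0  1  2  2  2  2  2  3
 c  0  1  2  3  3  3  3  3
 c  0  1  2  3  3  3  4  4
 b  0  1  2  3  3  3  4  5
 c  0  1  2  3  3  3  4  5
 b  0  1  2  3  3  3  4  5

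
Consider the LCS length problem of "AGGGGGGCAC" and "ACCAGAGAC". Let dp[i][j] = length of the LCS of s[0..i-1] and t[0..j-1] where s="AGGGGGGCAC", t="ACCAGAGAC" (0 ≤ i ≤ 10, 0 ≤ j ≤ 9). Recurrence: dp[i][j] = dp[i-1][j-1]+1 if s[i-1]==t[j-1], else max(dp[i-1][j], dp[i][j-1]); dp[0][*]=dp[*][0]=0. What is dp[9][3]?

2

   ''  A  C  C  A  G  A  G  A  C
''  0  0  0  0  0  0  0  0  0  0
 A  0  1  1  1  1  1  1  1  1  1
 G  0  1  1  1  1  2  2  2  2  2
 G  0  1  1  1  1  2  2  3  3  3
 G  0  1  1  1  1  2  2  3  3  3
 G  0  1  1  1  1  2  2  3  3  3
 G  0  1  1  1  1  2  2  3  3  3
 G  0  1  1  1  1  2  2  3  3  3
 C  0  1  2  2  2  2  2  3  3  4
 A  0  1  2  2  3  3  3  3  4  4
 C  0  1  2  3  3  3  3  3  4  5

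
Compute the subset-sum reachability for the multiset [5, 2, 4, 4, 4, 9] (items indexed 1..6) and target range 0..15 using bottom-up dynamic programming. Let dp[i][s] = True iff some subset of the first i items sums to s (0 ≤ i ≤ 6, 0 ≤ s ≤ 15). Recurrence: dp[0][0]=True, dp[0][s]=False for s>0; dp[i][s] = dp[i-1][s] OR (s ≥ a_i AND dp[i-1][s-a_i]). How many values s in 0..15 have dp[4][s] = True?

12

i\s   0   1   2   3   4   5   6   7   8   9  10  11  12  13  14  15
  0   T   F   F   F   F   F   F   F   F   F   F   F   F   F   F   F
  1   T   F   F   F   F   T   F   F   F   F   F   F   F   F   F   F
  2   T   F   T   F   F   T   F   T   F   F   F   F   F   F   F   F
  3   T   F   T   F   T   T   T   T   F   T   F   T   F   F   F   F
  4   T   F   T   F   T   T   T   T   T   T   T   T   F   T   F   T
  5   T   F   T   F   T   T   T   T   T   T   T   T   T   T   T   T
  6   T   F   T   F   T   T   T   T   T   T   T   T   T   T   T   T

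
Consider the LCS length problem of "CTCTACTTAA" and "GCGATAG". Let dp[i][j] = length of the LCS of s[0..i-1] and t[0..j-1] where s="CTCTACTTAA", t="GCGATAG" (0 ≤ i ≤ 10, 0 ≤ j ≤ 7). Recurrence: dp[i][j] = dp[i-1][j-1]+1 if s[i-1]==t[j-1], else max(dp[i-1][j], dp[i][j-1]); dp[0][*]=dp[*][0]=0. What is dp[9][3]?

1

   ''  G  C  G  A  T  A  G
''  0  0  0  0  0  0  0  0
 C  0  0  1  1  1  1  1  1
 T  0  0  1  1  1  2  2  2
 C  0  0  1  1  1  2  2  2
 T  0  0  1  1  1  2  2  2
 A  0  0  1  1  2  2  3  3
 C  0  0  1  1  2  2  3  3
 T  0  0  1  1  2  3  3  3
 T  0  0  1  1  2  3  3  3
 A  0  0  1  1  2  3  4  4
 A  0  0  1  1  2  3  4  4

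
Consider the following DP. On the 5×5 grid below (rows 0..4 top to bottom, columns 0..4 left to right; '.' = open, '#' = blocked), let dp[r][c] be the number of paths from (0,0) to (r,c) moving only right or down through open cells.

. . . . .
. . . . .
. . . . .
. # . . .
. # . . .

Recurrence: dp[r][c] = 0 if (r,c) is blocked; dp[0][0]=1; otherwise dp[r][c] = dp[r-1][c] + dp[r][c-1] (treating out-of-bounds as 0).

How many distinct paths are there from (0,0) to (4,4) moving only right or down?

r\c   0   1   2   3   4
  0   1   1   1   1   1
  1   1   2   3   4   5
  2   1   3   6  10  15
  3   1   0   6  16  31
  4   1   0   6  22  53

53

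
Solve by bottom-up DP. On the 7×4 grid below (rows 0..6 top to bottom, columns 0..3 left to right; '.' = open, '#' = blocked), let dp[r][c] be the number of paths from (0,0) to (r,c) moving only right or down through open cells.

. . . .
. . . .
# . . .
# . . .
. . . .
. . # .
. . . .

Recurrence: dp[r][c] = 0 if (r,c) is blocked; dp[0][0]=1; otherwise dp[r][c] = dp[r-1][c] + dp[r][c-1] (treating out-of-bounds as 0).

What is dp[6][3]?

27

r\c   0   1   2   3
  0   1   1   1   1
  1   1   2   3   4
  2   0   2   5   9
  3   0   2   7  16
  4   0   2   9  25
  5   0   2   0  25
  6   0   2   2  27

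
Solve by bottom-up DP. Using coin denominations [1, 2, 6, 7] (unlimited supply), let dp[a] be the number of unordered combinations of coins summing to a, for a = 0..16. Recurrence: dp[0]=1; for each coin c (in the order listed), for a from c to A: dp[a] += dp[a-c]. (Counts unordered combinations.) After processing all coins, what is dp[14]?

21

after  coin     0     1     2     3     4     5     6     7     8     9    10    11    12    13    14    15    16
          1     1     1     1     1     1     1     1     1     1     1     1     1     1     1     1     1     1
          2     1     1     2     2     3     3     4     4     5     5     6     6     7     7     8     8     9
          6     1     1     2     2     3     3     5     5     7     7     9     9    12    12    15    15    18
          7     1     1     2     2     3     3     5     6     8     9    11    12    15    17    21    23    27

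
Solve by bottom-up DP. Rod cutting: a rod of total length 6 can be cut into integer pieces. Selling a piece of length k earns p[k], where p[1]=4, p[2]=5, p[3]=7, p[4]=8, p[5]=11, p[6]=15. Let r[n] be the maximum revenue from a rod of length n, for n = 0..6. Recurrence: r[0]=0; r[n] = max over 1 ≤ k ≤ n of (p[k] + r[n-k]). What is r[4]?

   n    0    1    2    3    4    5    6
r[n]    0    4    8   12   16   20   24

16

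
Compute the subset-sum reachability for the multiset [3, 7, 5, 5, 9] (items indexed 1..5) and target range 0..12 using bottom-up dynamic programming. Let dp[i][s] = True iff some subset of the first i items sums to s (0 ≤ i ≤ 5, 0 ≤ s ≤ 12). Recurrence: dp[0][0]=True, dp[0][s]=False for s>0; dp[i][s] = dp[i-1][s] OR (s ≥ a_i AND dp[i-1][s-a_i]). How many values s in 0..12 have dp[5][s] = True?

i\s   0   1   2   3   4   5   6   7   8   9  10  11  12
  0   T   F   F   F   F   F   F   F   F   F   F   F   F
  1   T   F   F   T   F   F   F   F   F   F   F   F   F
  2   T   F   F   T   F   F   F   T   F   F   T   F   F
  3   T   F   F   T   F   T   F   T   T   F   T   F   T
  4   T   F   F   T   F   T   F   T   T   F   T   F   T
  5   T   F   F   T   F   T   F   T   T   T   T   F   T

8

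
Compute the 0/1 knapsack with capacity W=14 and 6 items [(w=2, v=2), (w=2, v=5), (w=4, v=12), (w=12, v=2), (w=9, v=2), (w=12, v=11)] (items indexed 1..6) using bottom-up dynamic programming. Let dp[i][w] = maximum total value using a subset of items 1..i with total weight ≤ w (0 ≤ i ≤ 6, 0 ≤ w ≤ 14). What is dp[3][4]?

12

i\w   0   1   2   3   4   5   6   7   8   9  10  11  12  13  14
  0   0   0   0   0   0   0   0   0   0   0   0   0   0   0   0
  1   0   0   2   2   2   2   2   2   2   2   2   2   2   2   2
  2   0   0   5   5   7   7   7   7   7   7   7   7   7   7   7
  3   0   0   5   5  12  12  17  17  19  19  19  19  19  19  19
  4   0   0   5   5  12  12  17  17  19  19  19  19  19  19  19
  5   0   0   5   5  12  12  17  17  19  19  19  19  19  19  19
  6   0   0   5   5  12  12  17  17  19  19  19  19  19  19  19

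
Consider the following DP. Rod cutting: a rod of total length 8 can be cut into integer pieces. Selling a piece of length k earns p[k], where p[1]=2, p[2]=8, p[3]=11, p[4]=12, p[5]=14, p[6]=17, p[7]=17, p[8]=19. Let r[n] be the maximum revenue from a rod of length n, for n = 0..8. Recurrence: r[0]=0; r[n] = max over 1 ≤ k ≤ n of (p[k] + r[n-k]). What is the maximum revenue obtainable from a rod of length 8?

   n    0    1    2    3    4    5    6    7    8
r[n]    0    2    8   11   16   19   24   27   32

32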